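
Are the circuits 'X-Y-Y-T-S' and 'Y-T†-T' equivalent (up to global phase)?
No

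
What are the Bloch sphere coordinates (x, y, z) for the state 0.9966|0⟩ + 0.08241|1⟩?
(0.1643, 0, 0.9864)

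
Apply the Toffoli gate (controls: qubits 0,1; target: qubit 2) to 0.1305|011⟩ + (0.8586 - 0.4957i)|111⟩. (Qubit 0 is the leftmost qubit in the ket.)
0.1305|011⟩ + (0.8586 - 0.4957i)|110⟩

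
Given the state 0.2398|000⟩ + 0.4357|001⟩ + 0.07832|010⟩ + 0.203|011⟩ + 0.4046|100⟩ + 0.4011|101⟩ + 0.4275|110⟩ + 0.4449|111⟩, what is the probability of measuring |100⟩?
0.1637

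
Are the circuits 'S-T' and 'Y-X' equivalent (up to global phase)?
No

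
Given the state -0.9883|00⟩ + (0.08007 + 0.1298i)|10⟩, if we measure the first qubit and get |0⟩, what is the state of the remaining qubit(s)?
-|0⟩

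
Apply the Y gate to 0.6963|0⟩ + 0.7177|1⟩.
-0.7177i|0⟩ + 0.6963i|1⟩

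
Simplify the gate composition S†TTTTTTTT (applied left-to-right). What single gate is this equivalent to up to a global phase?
S†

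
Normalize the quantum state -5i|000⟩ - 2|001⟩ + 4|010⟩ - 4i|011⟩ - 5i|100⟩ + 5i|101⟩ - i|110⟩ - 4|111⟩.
-0.4419i|000⟩ - 0.1768|001⟩ + 1/√8|010⟩ - (1/√8)i|011⟩ - 0.4419i|100⟩ + 0.4419i|101⟩ - 0.08839i|110⟩ - 1/√8|111⟩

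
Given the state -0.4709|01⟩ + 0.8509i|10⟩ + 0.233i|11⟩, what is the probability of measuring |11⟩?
0.05429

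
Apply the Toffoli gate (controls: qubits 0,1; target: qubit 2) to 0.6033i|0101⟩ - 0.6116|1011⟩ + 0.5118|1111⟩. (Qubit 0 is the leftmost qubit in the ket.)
0.6033i|0101⟩ - 0.6116|1011⟩ + 0.5118|1101⟩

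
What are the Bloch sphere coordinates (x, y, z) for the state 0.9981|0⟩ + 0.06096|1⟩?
(0.1217, 0, 0.9925)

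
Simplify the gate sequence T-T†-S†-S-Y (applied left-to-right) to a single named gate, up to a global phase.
Y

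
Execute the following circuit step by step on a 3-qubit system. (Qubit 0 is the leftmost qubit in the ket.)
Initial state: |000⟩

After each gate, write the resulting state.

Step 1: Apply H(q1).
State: 1/√2|000⟩ + 1/√2|010⟩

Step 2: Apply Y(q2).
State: (1/√2)i|001⟩ + (1/√2)i|011⟩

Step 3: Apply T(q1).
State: (1/√2)i|001⟩ + (-1/2 + (1/2)i)|011⟩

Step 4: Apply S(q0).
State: (1/√2)i|001⟩ + (-1/2 + (1/2)i)|011⟩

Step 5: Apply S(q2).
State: -1/√2|001⟩ + (-1/2 - (1/2)i)|011⟩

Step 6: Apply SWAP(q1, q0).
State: -1/√2|001⟩ + (-1/2 - (1/2)i)|101⟩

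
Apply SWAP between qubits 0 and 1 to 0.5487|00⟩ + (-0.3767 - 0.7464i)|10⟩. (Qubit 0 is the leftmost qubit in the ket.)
0.5487|00⟩ + (-0.3767 - 0.7464i)|01⟩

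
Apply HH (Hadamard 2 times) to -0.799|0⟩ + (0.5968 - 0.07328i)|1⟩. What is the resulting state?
-0.799|0⟩ + (0.5968 - 0.07328i)|1⟩

H² = I, so an even number of Hadamards cancels: H^2 = I and the state is unchanged.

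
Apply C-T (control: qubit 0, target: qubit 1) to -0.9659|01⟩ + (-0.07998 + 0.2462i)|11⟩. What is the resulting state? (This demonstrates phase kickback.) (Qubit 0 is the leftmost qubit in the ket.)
-0.9659|01⟩ + (-0.2306 + 0.1175i)|11⟩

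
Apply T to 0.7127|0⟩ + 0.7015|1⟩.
0.7127|0⟩ + (0.496 + 0.496i)|1⟩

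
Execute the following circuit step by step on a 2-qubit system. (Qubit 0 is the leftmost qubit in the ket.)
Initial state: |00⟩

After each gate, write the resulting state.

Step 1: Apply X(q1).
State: |01⟩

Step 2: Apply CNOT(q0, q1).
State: |01⟩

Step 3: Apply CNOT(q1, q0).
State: |11⟩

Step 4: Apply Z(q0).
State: -|11⟩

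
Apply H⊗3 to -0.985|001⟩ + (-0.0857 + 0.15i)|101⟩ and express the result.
(-0.3785 + 0.05303i)|000⟩ + (0.3785 - 0.05303i)|001⟩ + (-0.3785 + 0.05303i)|010⟩ + (0.3785 - 0.05303i)|011⟩ + (-0.318 - 0.05303i)|100⟩ + (0.318 + 0.05303i)|101⟩ + (-0.318 - 0.05303i)|110⟩ + (0.318 + 0.05303i)|111⟩

H⊗3 gives amp(|y⟩) = (1/2√2) Σ_x (−1)^(x·y) amp(|x⟩), where x·y is the number of positions in which both x and y have a 1.
|000⟩: (-0.985 + (-0.0857 + 0.15i))/(2√2) = (-0.3785 + 0.05303i)
|001⟩: (0.985 - (-0.0857 + 0.15i))/(2√2) = (0.3785 - 0.05303i)
|010⟩: (-0.985 + (-0.0857 + 0.15i))/(2√2) = (-0.3785 + 0.05303i)
|011⟩: (0.985 - (-0.0857 + 0.15i))/(2√2) = (0.3785 - 0.05303i)
|100⟩: (-0.985 - (-0.0857 + 0.15i))/(2√2) = (-0.318 - 0.05303i)
|101⟩: (0.985 + (-0.0857 + 0.15i))/(2√2) = (0.318 + 0.05303i)
|110⟩: (-0.985 - (-0.0857 + 0.15i))/(2√2) = (-0.318 - 0.05303i)
|111⟩: (0.985 + (-0.0857 + 0.15i))/(2√2) = (0.318 + 0.05303i)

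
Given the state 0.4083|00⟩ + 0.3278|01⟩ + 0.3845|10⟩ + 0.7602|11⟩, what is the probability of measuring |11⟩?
0.5779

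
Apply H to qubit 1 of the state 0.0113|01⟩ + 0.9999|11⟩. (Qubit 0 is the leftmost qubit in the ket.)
0.00799|00⟩ - 0.00799|01⟩ + 0.707|10⟩ - 0.707|11⟩

H on qubit 1 mixes each pair of kets that differ only in qubit 1: amplitudes (a, b) of (|…0…⟩, |…1…⟩) become ((a + b)/√2, (a − b)/√2). Kets absent from the input have amplitude 0.
(|00⟩, |01⟩): (a, b) = (0, 0.0113) → (0.00799, -0.00799)
(|10⟩, |11⟩): (a, b) = (0, 0.9999) → (0.707, -0.707)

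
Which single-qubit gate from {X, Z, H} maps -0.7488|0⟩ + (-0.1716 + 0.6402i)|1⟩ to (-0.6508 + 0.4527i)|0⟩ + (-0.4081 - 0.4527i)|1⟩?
H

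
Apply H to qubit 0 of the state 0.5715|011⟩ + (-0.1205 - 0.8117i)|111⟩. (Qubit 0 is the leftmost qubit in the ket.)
(0.3189 - 0.574i)|011⟩ + (0.4893 + 0.574i)|111⟩

H on qubit 0 mixes each pair of kets that differ only in qubit 0: amplitudes (a, b) of (|…0…⟩, |…1…⟩) become ((a + b)/√2, (a − b)/√2). Kets absent from the input have amplitude 0.
(|011⟩, |111⟩): (a, b) = (0.5715, (-0.1205 - 0.8117i)) → ((0.3189 - 0.574i), (0.4893 + 0.574i))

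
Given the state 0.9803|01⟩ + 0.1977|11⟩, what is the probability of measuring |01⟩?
0.961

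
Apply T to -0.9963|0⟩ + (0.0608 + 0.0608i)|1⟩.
-0.9963|0⟩ + 0.08598i|1⟩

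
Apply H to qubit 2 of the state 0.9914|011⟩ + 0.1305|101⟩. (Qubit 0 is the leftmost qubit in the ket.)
0.701|010⟩ - 0.701|011⟩ + 0.09228|100⟩ - 0.09228|101⟩

H on qubit 2 mixes each pair of kets that differ only in qubit 2: amplitudes (a, b) of (|…0…⟩, |…1…⟩) become ((a + b)/√2, (a − b)/√2). Kets absent from the input have amplitude 0.
(|010⟩, |011⟩): (a, b) = (0, 0.9914) → (0.701, -0.701)
(|100⟩, |101⟩): (a, b) = (0, 0.1305) → (0.09228, -0.09228)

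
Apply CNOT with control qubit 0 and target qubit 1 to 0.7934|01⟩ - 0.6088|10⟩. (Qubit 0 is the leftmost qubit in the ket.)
0.7934|01⟩ - 0.6088|11⟩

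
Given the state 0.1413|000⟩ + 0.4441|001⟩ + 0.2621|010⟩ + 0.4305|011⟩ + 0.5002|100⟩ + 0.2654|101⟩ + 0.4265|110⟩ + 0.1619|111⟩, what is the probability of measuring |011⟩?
0.1853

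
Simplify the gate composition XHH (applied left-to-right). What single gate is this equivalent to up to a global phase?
X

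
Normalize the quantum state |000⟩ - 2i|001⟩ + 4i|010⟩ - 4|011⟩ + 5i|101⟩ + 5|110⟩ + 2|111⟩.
0.1048|000⟩ - 0.2097i|001⟩ + 0.4193i|010⟩ - 0.4193|011⟩ + 0.5241i|101⟩ + 0.5241|110⟩ + 0.2097|111⟩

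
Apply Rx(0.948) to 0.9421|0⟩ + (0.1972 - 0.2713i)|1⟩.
(0.7144 - 0.09001i)|0⟩ + (0.1755 - 0.6714i)|1⟩

Rx(0.948) = [[cos(θ/2), −i·sin(θ/2)], [−i·sin(θ/2), cos(θ/2)]]; θ = 0.948, cos(θ/2) ≈ 0.88975, sin(θ/2) ≈ 0.456449.
With a = amp(|0⟩) = 0.9421 and b = amp(|1⟩) = (0.1972 - 0.2713i):
new amp(|0⟩) = (0.88975)·a + (-0.456449i)·b = (0.7144 - 0.09001i)
new amp(|1⟩) = (-0.456449i)·a + (0.88975)·b = (0.1755 - 0.6714i)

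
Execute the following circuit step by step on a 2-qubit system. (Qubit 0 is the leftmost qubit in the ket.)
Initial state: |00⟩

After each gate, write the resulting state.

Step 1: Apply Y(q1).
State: i|01⟩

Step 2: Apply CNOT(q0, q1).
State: i|01⟩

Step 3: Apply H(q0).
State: (1/√2)i|01⟩ + (1/√2)i|11⟩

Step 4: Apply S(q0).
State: (1/√2)i|01⟩ - 1/√2|11⟩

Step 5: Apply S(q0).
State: (1/√2)i|01⟩ - (1/√2)i|11⟩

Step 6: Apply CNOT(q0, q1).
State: (1/√2)i|01⟩ - (1/√2)i|10⟩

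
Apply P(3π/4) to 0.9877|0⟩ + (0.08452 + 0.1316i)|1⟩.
0.9877|0⟩ + (-0.1528 - 0.03329i)|1⟩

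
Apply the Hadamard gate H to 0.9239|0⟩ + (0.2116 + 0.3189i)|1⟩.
(0.8029 + 0.2255i)|0⟩ + (0.5037 - 0.2255i)|1⟩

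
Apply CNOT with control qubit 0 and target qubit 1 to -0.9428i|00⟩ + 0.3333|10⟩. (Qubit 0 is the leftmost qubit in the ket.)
-0.9428i|00⟩ + 0.3333|11⟩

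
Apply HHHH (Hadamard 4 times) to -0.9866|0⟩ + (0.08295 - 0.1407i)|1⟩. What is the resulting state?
-0.9866|0⟩ + (0.08295 - 0.1407i)|1⟩

H² = I, so an even number of Hadamards cancels: H^4 = I and the state is unchanged.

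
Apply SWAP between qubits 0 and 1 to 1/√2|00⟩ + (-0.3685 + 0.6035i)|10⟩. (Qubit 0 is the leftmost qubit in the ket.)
1/√2|00⟩ + (-0.3685 + 0.6035i)|01⟩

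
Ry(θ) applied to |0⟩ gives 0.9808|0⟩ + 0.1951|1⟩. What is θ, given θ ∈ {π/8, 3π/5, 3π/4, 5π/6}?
π/8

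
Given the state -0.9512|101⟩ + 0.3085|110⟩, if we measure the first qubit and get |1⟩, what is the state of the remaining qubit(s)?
-0.9512|01⟩ + 0.3085|10⟩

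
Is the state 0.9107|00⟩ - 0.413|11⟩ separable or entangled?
Entangled

Writing the state as a|00⟩ + b|01⟩ + c|10⟩ + d|11⟩, it is a product state iff ad − bc = 0.
Here (a, b, c, d) = (0.9107, 0, 0, -0.413): ad − bc = (0.9107)(-0.413) − (0)(0) = -0.3761 ≠ 0, so the state is entangled.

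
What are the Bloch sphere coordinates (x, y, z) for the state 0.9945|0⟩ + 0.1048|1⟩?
(0.2084, 0, 0.978)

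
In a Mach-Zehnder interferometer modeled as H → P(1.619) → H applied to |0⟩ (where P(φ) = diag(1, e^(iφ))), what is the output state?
(0.4759 + 0.4994i)|0⟩ + (0.5241 - 0.4994i)|1⟩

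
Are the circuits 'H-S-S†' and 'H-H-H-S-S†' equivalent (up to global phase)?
Yes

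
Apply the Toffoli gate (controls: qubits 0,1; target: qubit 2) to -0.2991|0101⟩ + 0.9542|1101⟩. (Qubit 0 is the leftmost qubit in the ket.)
-0.2991|0101⟩ + 0.9542|1111⟩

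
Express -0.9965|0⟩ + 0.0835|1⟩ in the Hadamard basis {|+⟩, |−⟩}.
-0.6456|+⟩ - 0.7637|−⟩

With |ψ⟩ = α|0⟩ + β|1⟩, the Hadamard-basis coefficients are ⟨+|ψ⟩ = (α + β)/√2 and ⟨−|ψ⟩ = (α − β)/√2.
Here α = -0.9965, β = 0.0835: (α + β)/√2 = -0.6456, (α − β)/√2 = -0.7637.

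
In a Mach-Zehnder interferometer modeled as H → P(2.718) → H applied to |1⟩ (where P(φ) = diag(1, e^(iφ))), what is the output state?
(0.9558 - 0.2055i)|0⟩ + (0.04419 + 0.2055i)|1⟩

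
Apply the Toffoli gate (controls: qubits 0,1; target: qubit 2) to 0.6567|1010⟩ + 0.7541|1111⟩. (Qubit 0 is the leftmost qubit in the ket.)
0.6567|1010⟩ + 0.7541|1101⟩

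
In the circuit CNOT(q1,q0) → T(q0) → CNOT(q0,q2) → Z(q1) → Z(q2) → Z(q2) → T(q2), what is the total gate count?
7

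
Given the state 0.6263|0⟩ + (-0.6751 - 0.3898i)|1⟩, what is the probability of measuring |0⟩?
0.3923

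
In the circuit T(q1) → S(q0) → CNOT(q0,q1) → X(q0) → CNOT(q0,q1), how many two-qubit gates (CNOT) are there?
2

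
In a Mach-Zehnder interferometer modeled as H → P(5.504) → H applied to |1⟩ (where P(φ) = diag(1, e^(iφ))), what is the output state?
(0.1443 + 0.3514i)|0⟩ + (0.8557 - 0.3514i)|1⟩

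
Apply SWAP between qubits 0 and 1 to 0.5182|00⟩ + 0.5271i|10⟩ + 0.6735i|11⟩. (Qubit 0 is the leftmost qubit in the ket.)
0.5182|00⟩ + 0.5271i|01⟩ + 0.6735i|11⟩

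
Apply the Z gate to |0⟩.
|0⟩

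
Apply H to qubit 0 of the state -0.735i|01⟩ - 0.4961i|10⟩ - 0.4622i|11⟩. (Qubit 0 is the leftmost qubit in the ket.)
-0.3508i|00⟩ - 0.8465i|01⟩ + 0.3508i|10⟩ - 0.1929i|11⟩

H on qubit 0 mixes each pair of kets that differ only in qubit 0: amplitudes (a, b) of (|…0…⟩, |…1…⟩) become ((a + b)/√2, (a − b)/√2). Kets absent from the input have amplitude 0.
(|00⟩, |10⟩): (a, b) = (0, -0.4961i) → (-0.3508i, 0.3508i)
(|01⟩, |11⟩): (a, b) = (-0.735i, -0.4622i) → (-0.8465i, -0.1929i)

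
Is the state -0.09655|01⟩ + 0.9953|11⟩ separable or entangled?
Separable

Writing the state as a|00⟩ + b|01⟩ + c|10⟩ + d|11⟩, it is a product state iff ad − bc = 0.
Here (a, b, c, d) = (0, -0.09655, 0, 0.9953): ad − bc = (0)(0.9953) − (-0.09655)(0) = 0, so the state is separable.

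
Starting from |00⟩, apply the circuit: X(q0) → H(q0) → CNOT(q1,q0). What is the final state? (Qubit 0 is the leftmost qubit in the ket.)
1/√2|00⟩ - 1/√2|10⟩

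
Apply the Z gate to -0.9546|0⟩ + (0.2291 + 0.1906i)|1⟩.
-0.9546|0⟩ + (-0.2291 - 0.1906i)|1⟩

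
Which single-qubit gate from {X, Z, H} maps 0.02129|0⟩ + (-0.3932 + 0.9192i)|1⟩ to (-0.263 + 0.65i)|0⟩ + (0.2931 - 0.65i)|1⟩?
H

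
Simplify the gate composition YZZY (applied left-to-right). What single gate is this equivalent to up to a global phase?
I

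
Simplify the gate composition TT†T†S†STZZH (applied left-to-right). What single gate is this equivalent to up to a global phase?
H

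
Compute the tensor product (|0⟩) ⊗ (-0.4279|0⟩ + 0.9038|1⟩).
-0.4279|00⟩ + 0.9038|01⟩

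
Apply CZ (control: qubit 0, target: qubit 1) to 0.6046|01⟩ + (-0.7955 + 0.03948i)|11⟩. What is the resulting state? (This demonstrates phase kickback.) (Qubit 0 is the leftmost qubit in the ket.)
0.6046|01⟩ + (0.7955 - 0.03948i)|11⟩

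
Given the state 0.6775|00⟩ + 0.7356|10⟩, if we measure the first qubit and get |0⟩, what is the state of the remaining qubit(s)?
|0⟩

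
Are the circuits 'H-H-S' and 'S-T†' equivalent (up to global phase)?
No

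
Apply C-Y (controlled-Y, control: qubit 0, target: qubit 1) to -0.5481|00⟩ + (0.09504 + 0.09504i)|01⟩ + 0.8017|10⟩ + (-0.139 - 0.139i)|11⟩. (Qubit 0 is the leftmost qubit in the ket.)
-0.5481|00⟩ + (0.09504 + 0.09504i)|01⟩ + (-0.139 + 0.139i)|10⟩ + 0.8017i|11⟩

C-Y leaves the control-|0⟩ kets |00⟩, |01⟩ unchanged and applies Y to qubit 1 on the control-|1⟩ pair (|10⟩, |11⟩).
Y = [[0, -i], [i, 0]].
With a = amp(|10⟩) = 0.8017 and b = amp(|11⟩) = (-0.139 - 0.139i):
new amp(|10⟩) = (-i)·b = (-0.139 + 0.139i)
new amp(|11⟩) = (i)·a = 0.8017i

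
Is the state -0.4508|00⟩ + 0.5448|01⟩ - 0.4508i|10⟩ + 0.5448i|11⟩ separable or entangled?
Separable

Writing the state as a|00⟩ + b|01⟩ + c|10⟩ + d|11⟩, it is a product state iff ad − bc = 0.
Here (a, b, c, d) = (-0.4508, 0.5448, -0.4508i, 0.5448i): ad − bc = (-0.4508)(0.5448i) − (0.5448)(-0.4508i) = 0, so the state is separable.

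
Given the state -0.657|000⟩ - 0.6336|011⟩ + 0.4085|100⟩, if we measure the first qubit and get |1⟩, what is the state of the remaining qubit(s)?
|00⟩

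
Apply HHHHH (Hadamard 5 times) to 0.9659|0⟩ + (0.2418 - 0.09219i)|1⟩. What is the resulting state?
(0.854 - 0.06519i)|0⟩ + (0.512 + 0.06519i)|1⟩

H² = I, so H^5 = H: a single Hadamard. With (a, b) = (0.9659, (0.2418 - 0.09219i)), H gives ((a + b)/√2, (a − b)/√2) = ((0.854 - 0.06519i), (0.512 + 0.06519i)).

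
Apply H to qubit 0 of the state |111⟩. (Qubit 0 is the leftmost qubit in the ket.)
1/√2|011⟩ - 1/√2|111⟩

H on qubit 0 mixes each pair of kets that differ only in qubit 0: amplitudes (a, b) of (|…0…⟩, |…1…⟩) become ((a + b)/√2, (a − b)/√2). Kets absent from the input have amplitude 0.
(|011⟩, |111⟩): (a, b) = (0, 1) → (1/√2, -1/√2)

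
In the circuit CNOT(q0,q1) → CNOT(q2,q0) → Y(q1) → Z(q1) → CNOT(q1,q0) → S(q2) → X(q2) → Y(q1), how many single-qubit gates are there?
5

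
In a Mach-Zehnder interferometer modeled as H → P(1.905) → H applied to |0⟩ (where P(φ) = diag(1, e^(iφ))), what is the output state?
(0.336 + 0.4723i)|0⟩ + (0.664 - 0.4723i)|1⟩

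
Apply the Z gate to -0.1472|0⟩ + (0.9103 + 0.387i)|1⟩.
-0.1472|0⟩ + (-0.9103 - 0.387i)|1⟩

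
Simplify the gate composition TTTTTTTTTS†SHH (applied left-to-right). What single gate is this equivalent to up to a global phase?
T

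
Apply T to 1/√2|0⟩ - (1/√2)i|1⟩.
1/√2|0⟩ + (1/2 - (1/2)i)|1⟩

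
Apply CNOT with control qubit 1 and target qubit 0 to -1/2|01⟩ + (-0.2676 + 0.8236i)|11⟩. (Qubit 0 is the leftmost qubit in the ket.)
(-0.2676 + 0.8236i)|01⟩ - 1/2|11⟩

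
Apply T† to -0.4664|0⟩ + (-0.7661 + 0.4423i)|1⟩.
-0.4664|0⟩ + (-0.229 + 0.8545i)|1⟩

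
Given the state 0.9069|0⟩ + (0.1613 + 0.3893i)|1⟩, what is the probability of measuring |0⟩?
0.8225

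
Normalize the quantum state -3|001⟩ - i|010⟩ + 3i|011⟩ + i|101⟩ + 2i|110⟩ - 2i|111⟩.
-0.5669|001⟩ - 0.189i|010⟩ + 0.5669i|011⟩ + 0.189i|101⟩ + (1/√7)i|110⟩ - (1/√7)i|111⟩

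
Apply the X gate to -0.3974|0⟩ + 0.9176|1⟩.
0.9176|0⟩ - 0.3974|1⟩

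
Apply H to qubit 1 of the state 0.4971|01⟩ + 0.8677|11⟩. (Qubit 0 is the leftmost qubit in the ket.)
0.3515|00⟩ - 0.3515|01⟩ + 0.6136|10⟩ - 0.6136|11⟩

H on qubit 1 mixes each pair of kets that differ only in qubit 1: amplitudes (a, b) of (|…0…⟩, |…1…⟩) become ((a + b)/√2, (a − b)/√2). Kets absent from the input have amplitude 0.
(|00⟩, |01⟩): (a, b) = (0, 0.4971) → (0.3515, -0.3515)
(|10⟩, |11⟩): (a, b) = (0, 0.8677) → (0.6136, -0.6136)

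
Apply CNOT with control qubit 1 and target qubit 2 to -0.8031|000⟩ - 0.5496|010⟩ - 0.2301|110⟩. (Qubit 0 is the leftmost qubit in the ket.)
-0.8031|000⟩ - 0.5496|011⟩ - 0.2301|111⟩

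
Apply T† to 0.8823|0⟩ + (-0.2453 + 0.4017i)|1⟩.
0.8823|0⟩ + (0.1106 + 0.4575i)|1⟩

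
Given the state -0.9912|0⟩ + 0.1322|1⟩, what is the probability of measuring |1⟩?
0.01748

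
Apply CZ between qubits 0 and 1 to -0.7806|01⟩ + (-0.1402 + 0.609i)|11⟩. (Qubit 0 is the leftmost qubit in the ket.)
-0.7806|01⟩ + (0.1402 - 0.609i)|11⟩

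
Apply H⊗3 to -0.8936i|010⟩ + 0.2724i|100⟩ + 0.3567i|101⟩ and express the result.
-0.09351i|000⟩ - 0.3457i|001⟩ + 0.5384i|010⟩ + 0.2861i|011⟩ - 0.5384i|100⟩ - 0.2861i|101⟩ + 0.09351i|110⟩ + 0.3457i|111⟩

H⊗3 gives amp(|y⟩) = (1/2√2) Σ_x (−1)^(x·y) amp(|x⟩), where x·y is the number of positions in which both x and y have a 1.
|000⟩: (-0.8936i + 0.2724i + 0.3567i)/(2√2) = -0.09351i
|001⟩: (-0.8936i + 0.2724i - 0.3567i)/(2√2) = -0.3457i
|010⟩: (0.8936i + 0.2724i + 0.3567i)/(2√2) = 0.5384i
|011⟩: (0.8936i + 0.2724i - 0.3567i)/(2√2) = 0.2861i
|100⟩: (-0.8936i - 0.2724i - 0.3567i)/(2√2) = -0.5384i
|101⟩: (-0.8936i - 0.2724i + 0.3567i)/(2√2) = -0.2861i
|110⟩: (0.8936i - 0.2724i - 0.3567i)/(2√2) = 0.09351i
|111⟩: (0.8936i - 0.2724i + 0.3567i)/(2√2) = 0.3457i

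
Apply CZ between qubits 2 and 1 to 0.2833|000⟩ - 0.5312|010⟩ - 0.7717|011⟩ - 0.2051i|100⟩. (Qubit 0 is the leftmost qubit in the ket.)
0.2833|000⟩ - 0.5312|010⟩ + 0.7717|011⟩ - 0.2051i|100⟩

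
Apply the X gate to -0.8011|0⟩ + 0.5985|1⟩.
0.5985|0⟩ - 0.8011|1⟩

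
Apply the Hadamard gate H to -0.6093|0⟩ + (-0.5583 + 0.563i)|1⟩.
(-0.8256 + 0.3981i)|0⟩ + (-0.03606 - 0.3981i)|1⟩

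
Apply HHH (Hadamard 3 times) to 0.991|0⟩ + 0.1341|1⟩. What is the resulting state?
0.7956|0⟩ + 0.6059|1⟩

H² = I, so H^3 = H: a single Hadamard. With (a, b) = (0.991, 0.1341), H gives ((a + b)/√2, (a − b)/√2) = (0.7956, 0.6059).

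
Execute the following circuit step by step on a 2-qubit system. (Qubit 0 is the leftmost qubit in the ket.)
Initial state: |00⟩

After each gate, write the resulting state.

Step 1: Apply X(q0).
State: |10⟩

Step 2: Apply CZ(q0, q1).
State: |10⟩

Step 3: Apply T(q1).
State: |10⟩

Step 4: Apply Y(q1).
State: i|11⟩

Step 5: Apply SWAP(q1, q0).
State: i|11⟩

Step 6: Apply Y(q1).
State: |10⟩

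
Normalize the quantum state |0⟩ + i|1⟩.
1/√2|0⟩ + (1/√2)i|1⟩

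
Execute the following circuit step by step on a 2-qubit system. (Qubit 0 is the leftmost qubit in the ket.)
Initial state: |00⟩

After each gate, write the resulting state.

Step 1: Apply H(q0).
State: 1/√2|00⟩ + 1/√2|10⟩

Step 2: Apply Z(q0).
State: 1/√2|00⟩ - 1/√2|10⟩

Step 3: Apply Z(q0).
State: 1/√2|00⟩ + 1/√2|10⟩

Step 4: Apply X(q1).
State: 1/√2|01⟩ + 1/√2|11⟩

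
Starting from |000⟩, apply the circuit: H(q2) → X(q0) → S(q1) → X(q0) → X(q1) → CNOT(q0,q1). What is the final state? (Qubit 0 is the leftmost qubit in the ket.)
1/√2|010⟩ + 1/√2|011⟩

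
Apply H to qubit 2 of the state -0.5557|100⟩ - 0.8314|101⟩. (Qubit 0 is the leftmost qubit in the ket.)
-0.9808|100⟩ + 0.1949|101⟩

H on qubit 2 mixes each pair of kets that differ only in qubit 2: amplitudes (a, b) of (|…0…⟩, |…1…⟩) become ((a + b)/√2, (a − b)/√2). Kets absent from the input have amplitude 0.
(|100⟩, |101⟩): (a, b) = (-0.5557, -0.8314) → (-0.9808, 0.1949)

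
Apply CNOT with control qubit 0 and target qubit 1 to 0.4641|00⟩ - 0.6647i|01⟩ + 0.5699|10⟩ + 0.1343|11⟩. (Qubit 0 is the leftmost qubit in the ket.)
0.4641|00⟩ - 0.6647i|01⟩ + 0.1343|10⟩ + 0.5699|11⟩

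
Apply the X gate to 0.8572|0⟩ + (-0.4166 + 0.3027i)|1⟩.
(-0.4166 + 0.3027i)|0⟩ + 0.8572|1⟩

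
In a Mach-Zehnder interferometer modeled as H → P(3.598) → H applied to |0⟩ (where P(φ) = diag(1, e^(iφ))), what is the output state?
(0.05118 - 0.2204i)|0⟩ + (0.9488 + 0.2204i)|1⟩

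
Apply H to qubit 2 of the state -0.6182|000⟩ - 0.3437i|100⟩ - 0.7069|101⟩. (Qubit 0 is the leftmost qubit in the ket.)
-0.4371|000⟩ - 0.4371|001⟩ + (-0.4999 - 0.243i)|100⟩ + (0.4999 - 0.243i)|101⟩

H on qubit 2 mixes each pair of kets that differ only in qubit 2: amplitudes (a, b) of (|…0…⟩, |…1…⟩) become ((a + b)/√2, (a − b)/√2). Kets absent from the input have amplitude 0.
(|000⟩, |001⟩): (a, b) = (-0.6182, 0) → (-0.4371, -0.4371)
(|100⟩, |101⟩): (a, b) = (-0.3437i, -0.7069) → ((-0.4999 - 0.243i), (0.4999 - 0.243i))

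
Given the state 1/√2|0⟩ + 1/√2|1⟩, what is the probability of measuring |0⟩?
1/2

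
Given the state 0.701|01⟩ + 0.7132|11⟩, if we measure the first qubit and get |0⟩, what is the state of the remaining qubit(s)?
|1⟩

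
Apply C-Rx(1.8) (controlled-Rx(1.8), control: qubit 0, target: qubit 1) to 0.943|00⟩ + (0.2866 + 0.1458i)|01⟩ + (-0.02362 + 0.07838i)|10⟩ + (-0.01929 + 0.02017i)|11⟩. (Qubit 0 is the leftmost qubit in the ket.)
0.943|00⟩ + (0.2866 + 0.1458i)|01⟩ + (0.001117 + 0.06383i)|10⟩ + (0.04941 + 0.03104i)|11⟩

C-Rx(1.8) leaves the control-|0⟩ kets |00⟩, |01⟩ unchanged and applies Rx(1.8) to qubit 1 on the control-|1⟩ pair (|10⟩, |11⟩).
Rx(1.8) = [[cos(θ/2), −i·sin(θ/2)], [−i·sin(θ/2), cos(θ/2)]]; θ = 1.8, cos(θ/2) ≈ 0.62161, sin(θ/2) ≈ 0.783327.
With a = amp(|10⟩) = (-0.02362 + 0.07838i) and b = amp(|11⟩) = (-0.01929 + 0.02017i):
new amp(|10⟩) = (0.62161)·a + (-0.783327i)·b = (0.001117 + 0.06383i)
new amp(|11⟩) = (-0.783327i)·a + (0.62161)·b = (0.04941 + 0.03104i)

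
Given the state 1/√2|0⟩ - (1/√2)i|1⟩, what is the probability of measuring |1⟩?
1/2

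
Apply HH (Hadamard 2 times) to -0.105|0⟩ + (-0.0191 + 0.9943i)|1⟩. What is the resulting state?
-0.105|0⟩ + (-0.0191 + 0.9943i)|1⟩

H² = I, so an even number of Hadamards cancels: H^2 = I and the state is unchanged.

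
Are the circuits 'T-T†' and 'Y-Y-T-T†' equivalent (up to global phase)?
Yes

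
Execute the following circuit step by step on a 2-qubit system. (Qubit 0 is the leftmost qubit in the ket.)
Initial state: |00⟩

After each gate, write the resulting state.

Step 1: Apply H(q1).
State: 1/√2|00⟩ + 1/√2|01⟩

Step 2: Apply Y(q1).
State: -(1/√2)i|00⟩ + (1/√2)i|01⟩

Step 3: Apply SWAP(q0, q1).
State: -(1/√2)i|00⟩ + (1/√2)i|10⟩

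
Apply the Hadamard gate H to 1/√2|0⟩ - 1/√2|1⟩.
|1⟩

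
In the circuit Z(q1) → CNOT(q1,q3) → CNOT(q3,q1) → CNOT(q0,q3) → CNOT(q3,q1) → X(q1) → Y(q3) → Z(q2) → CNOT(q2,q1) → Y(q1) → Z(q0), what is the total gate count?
11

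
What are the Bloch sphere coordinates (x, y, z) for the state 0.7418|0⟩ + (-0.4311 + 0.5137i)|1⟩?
(-0.6396, 0.7621, 0.1005)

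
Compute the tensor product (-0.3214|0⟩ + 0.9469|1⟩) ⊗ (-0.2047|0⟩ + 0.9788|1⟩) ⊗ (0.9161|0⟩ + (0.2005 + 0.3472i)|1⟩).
0.06027|000⟩ + (0.01319 + 0.02284i)|001⟩ - 0.2882|010⟩ + (-0.06307 - 0.1092i)|011⟩ - 0.1776|100⟩ + (-0.03886 - 0.0673i)|101⟩ + 0.8491|110⟩ + (0.1858 + 0.3218i)|111⟩

amp(|b₁b₂…⟩) = product of the factor amplitudes for bits b₁, b₂, …; only kets whose every factor amplitude is nonzero survive.
|000⟩: (-0.3214)(-0.2047)(0.9161) = 0.06027
|001⟩: (-0.3214)(-0.2047)(0.2005 + 0.3472i) = (0.01319 + 0.02284i)
|010⟩: (-0.3214)(0.9788)(0.9161) = -0.2882
|011⟩: (-0.3214)(0.9788)(0.2005 + 0.3472i) = (-0.06307 - 0.1092i)
|100⟩: (0.9469)(-0.2047)(0.9161) = -0.1776
|101⟩: (0.9469)(-0.2047)(0.2005 + 0.3472i) = (-0.03886 - 0.0673i)
|110⟩: (0.9469)(0.9788)(0.9161) = 0.8491
|111⟩: (0.9469)(0.9788)(0.2005 + 0.3472i) = (0.1858 + 0.3218i)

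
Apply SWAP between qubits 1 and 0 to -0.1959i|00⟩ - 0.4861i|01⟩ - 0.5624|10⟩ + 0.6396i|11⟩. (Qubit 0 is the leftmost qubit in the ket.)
-0.1959i|00⟩ - 0.5624|01⟩ - 0.4861i|10⟩ + 0.6396i|11⟩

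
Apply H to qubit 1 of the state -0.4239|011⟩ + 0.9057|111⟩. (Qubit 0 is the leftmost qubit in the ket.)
-0.2997|001⟩ + 0.2997|011⟩ + 0.6404|101⟩ - 0.6404|111⟩

H on qubit 1 mixes each pair of kets that differ only in qubit 1: amplitudes (a, b) of (|…0…⟩, |…1…⟩) become ((a + b)/√2, (a − b)/√2). Kets absent from the input have amplitude 0.
(|001⟩, |011⟩): (a, b) = (0, -0.4239) → (-0.2997, 0.2997)
(|101⟩, |111⟩): (a, b) = (0, 0.9057) → (0.6404, -0.6404)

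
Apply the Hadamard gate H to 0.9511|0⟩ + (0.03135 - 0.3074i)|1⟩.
(0.6947 - 0.2174i)|0⟩ + (0.6504 + 0.2174i)|1⟩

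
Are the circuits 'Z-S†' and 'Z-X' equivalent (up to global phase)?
No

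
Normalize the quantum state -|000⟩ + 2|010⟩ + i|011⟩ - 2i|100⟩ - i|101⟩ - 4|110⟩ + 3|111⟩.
-0.1667|000⟩ + 0.3333|010⟩ + 0.1667i|011⟩ - 0.3333i|100⟩ - 0.1667i|101⟩ - 0.6667|110⟩ + 1/2|111⟩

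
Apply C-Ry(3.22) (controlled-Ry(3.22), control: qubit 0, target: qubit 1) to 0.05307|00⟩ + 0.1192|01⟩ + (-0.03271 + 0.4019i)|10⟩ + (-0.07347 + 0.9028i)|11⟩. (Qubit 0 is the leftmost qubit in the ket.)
0.05307|00⟩ + 0.1192|01⟩ + (0.0747 - 0.9179i)|10⟩ + (-0.02981 + 0.3662i)|11⟩

C-Ry(3.22) leaves the control-|0⟩ kets |00⟩, |01⟩ unchanged and applies Ry(3.22) to qubit 1 on the control-|1⟩ pair (|10⟩, |11⟩).
Ry(3.22) = [[cos(θ/2), −sin(θ/2)], [sin(θ/2), cos(θ/2)]]; θ = 3.22, cos(θ/2) ≈ -0.0391936, sin(θ/2) ≈ 0.999232.
With a = amp(|10⟩) = (-0.03271 + 0.4019i) and b = amp(|11⟩) = (-0.07347 + 0.9028i):
new amp(|10⟩) = (-0.0391936)·a + (-0.999232)·b = (0.0747 - 0.9179i)
new amp(|11⟩) = (0.999232)·a + (-0.0391936)·b = (-0.02981 + 0.3662i)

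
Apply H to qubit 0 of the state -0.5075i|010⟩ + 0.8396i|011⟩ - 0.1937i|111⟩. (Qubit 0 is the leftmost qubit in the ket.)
-0.3589i|010⟩ + 0.4567i|011⟩ - 0.3589i|110⟩ + 0.7307i|111⟩

H on qubit 0 mixes each pair of kets that differ only in qubit 0: amplitudes (a, b) of (|…0…⟩, |…1…⟩) become ((a + b)/√2, (a − b)/√2). Kets absent from the input have amplitude 0.
(|010⟩, |110⟩): (a, b) = (-0.5075i, 0) → (-0.3589i, -0.3589i)
(|011⟩, |111⟩): (a, b) = (0.8396i, -0.1937i) → (0.4567i, 0.7307i)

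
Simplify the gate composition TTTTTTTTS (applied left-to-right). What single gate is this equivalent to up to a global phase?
S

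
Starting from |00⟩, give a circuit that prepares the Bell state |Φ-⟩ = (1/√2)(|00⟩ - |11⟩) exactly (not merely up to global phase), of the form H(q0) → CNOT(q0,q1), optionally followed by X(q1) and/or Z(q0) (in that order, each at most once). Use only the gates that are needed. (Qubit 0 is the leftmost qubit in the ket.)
H(q0) → CNOT(q0,q1) → Z(q0)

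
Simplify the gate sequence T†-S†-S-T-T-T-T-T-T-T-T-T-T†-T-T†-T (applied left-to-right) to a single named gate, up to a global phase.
I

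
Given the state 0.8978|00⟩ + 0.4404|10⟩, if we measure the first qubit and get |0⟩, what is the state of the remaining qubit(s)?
|0⟩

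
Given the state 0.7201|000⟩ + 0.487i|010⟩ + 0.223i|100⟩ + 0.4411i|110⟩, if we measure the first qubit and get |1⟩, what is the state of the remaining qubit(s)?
0.4512i|00⟩ + 0.8924i|10⟩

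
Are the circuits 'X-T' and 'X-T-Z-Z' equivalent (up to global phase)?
Yes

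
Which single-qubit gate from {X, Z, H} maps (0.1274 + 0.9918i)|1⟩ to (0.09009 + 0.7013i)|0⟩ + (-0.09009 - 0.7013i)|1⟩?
H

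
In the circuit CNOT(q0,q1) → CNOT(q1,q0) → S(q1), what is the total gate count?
3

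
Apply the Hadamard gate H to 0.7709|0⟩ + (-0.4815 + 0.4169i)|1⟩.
(0.2046 + 0.2948i)|0⟩ + (0.8856 - 0.2948i)|1⟩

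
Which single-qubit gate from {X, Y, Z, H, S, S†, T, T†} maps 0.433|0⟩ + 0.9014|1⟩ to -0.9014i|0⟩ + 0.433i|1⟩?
Y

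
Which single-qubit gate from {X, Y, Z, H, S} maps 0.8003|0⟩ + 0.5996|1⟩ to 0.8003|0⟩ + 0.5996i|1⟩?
S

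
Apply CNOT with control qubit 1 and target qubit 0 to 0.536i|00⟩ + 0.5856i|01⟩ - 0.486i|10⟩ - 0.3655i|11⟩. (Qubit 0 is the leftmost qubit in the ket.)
0.536i|00⟩ - 0.3655i|01⟩ - 0.486i|10⟩ + 0.5856i|11⟩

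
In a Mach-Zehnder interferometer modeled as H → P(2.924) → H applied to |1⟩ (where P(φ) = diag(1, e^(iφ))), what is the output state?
(0.9882 - 0.1079i)|0⟩ + (0.01179 + 0.1079i)|1⟩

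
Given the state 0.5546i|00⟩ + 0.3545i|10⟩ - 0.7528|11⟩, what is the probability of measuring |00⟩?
0.3076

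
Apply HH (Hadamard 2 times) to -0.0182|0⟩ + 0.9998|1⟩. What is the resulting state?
-0.0182|0⟩ + 0.9998|1⟩

H² = I, so an even number of Hadamards cancels: H^2 = I and the state is unchanged.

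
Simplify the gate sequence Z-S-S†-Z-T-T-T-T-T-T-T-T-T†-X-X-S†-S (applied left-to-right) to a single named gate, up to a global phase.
T†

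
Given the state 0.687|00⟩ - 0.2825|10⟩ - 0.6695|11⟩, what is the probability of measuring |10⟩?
0.07981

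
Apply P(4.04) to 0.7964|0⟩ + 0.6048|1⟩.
0.7964|0⟩ + (-0.3767 - 0.4732i)|1⟩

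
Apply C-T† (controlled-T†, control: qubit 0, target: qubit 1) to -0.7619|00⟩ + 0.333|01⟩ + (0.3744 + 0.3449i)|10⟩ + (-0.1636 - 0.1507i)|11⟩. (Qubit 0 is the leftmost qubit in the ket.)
-0.7619|00⟩ + 0.333|01⟩ + (0.3744 + 0.3449i)|10⟩ + (-0.2222 + 0.009122i)|11⟩

C-T† leaves the control-|0⟩ kets |00⟩, |01⟩ unchanged and applies T† to qubit 1 on the control-|1⟩ pair (|10⟩, |11⟩).
T† = [[1, 0], [0, (1/√2 - (1/√2)i)]].
With a = amp(|10⟩) = (0.3744 + 0.3449i) and b = amp(|11⟩) = (-0.1636 - 0.1507i):
new amp(|10⟩) = (1)·a = (0.3744 + 0.3449i)
new amp(|11⟩) = (1/√2 - (1/√2)i)·b = (-0.2222 + 0.009122i)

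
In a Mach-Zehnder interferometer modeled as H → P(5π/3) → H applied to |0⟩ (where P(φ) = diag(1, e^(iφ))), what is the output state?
(0.75 - 0.433i)|0⟩ + (0.25 + 0.433i)|1⟩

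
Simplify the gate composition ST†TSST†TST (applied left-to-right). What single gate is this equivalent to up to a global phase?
T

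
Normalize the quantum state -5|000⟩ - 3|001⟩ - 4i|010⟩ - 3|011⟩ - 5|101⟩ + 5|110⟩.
-0.4789|000⟩ - 0.2873|001⟩ - 0.3831i|010⟩ - 0.2873|011⟩ - 0.4789|101⟩ + 0.4789|110⟩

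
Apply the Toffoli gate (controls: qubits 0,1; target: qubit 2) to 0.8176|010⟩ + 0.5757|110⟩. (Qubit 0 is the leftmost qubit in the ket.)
0.8176|010⟩ + 0.5757|111⟩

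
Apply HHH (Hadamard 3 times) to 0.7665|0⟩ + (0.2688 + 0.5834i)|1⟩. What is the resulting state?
(0.7321 + 0.4125i)|0⟩ + (0.3519 - 0.4125i)|1⟩

H² = I, so H^3 = H: a single Hadamard. With (a, b) = (0.7665, (0.2688 + 0.5834i)), H gives ((a + b)/√2, (a − b)/√2) = ((0.7321 + 0.4125i), (0.3519 - 0.4125i)).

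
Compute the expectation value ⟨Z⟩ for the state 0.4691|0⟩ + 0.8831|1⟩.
-0.5598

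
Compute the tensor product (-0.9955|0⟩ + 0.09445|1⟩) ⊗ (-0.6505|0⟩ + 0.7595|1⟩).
0.6476|00⟩ - 0.7561|01⟩ - 0.06144|10⟩ + 0.07173|11⟩

amp(|b₁b₂…⟩) = product of the factor amplitudes for bits b₁, b₂, …; only kets whose every factor amplitude is nonzero survive.
|00⟩: (-0.9955)(-0.6505) = 0.6476
|01⟩: (-0.9955)(0.7595) = -0.7561
|10⟩: (0.09445)(-0.6505) = -0.06144
|11⟩: (0.09445)(0.7595) = 0.07173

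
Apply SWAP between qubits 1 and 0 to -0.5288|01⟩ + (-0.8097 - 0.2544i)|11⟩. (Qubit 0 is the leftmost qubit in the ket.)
-0.5288|10⟩ + (-0.8097 - 0.2544i)|11⟩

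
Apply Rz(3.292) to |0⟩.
(-0.07513 - 0.9972i)|0⟩

Rz(3.292) = [[e^(−iθ/2), 0], [0, e^(iθ/2)]] with e^(±iθ/2) = cos(θ/2) ± i·sin(θ/2); θ = 3.292, cos(θ/2) ≈ -0.0751328, sin(θ/2) ≈ 0.997174.
With a = amp(|0⟩) = 1 and b = amp(|1⟩) = 0:
new amp(|0⟩) = (-0.0751328 - 0.997174i)·a = (-0.07513 - 0.9972i)
new amp(|1⟩) = (-0.0751328 + 0.997174i)·b = 0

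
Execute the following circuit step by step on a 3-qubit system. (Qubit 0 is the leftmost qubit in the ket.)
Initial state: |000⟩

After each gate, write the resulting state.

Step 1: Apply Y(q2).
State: i|001⟩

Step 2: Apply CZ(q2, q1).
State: i|001⟩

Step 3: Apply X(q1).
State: i|011⟩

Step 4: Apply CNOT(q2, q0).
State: i|111⟩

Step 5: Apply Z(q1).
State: -i|111⟩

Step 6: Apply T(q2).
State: (1/√2 - (1/√2)i)|111⟩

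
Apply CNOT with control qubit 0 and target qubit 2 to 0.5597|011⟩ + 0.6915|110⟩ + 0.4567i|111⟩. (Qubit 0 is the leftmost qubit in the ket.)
0.5597|011⟩ + 0.4567i|110⟩ + 0.6915|111⟩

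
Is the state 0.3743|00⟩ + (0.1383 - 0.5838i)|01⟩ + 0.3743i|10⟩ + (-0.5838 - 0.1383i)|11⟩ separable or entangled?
Entangled

Writing the state as a|00⟩ + b|01⟩ + c|10⟩ + d|11⟩, it is a product state iff ad − bc = 0.
Here (a, b, c, d) = (0.3743, (0.1383 - 0.5838i), 0.3743i, (-0.5838 - 0.1383i)): ad − bc = (0.3743)(-0.5838 - 0.1383i) − (0.1383 - 0.5838i)(0.3743i) = (-0.437 - 0.1035i) ≠ 0, so the state is entangled.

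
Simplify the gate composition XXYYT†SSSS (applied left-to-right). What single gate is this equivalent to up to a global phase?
T†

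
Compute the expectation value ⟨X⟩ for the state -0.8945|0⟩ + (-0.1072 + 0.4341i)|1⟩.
0.1918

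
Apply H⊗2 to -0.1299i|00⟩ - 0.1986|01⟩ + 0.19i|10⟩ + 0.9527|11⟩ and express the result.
(0.3771 + 0.03005i)|00⟩ + (-0.3771 + 0.03005i)|01⟩ + (-0.5757 - 0.16i)|10⟩ + (0.5757 - 0.16i)|11⟩

H⊗2 gives amp(|y⟩) = (1/2) Σ_x (−1)^(x·y) amp(|x⟩), where x·y is the number of positions in which both x and y have a 1.
|00⟩: (-0.1299i - 0.1986 + 0.19i + 0.9527)/2 = (0.3771 + 0.03005i)
|01⟩: (-0.1299i + 0.1986 + 0.19i - 0.9527)/2 = (-0.3771 + 0.03005i)
|10⟩: (-0.1299i - 0.1986 - 0.19i - 0.9527)/2 = (-0.5757 - 0.16i)
|11⟩: (-0.1299i + 0.1986 - 0.19i + 0.9527)/2 = (0.5757 - 0.16i)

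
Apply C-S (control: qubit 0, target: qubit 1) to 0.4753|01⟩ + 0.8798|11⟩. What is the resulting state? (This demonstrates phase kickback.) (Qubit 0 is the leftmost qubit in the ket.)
0.4753|01⟩ + 0.8798i|11⟩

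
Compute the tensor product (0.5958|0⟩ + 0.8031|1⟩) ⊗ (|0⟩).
0.5958|00⟩ + 0.8031|10⟩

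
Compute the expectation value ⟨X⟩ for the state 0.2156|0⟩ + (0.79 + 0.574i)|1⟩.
0.3406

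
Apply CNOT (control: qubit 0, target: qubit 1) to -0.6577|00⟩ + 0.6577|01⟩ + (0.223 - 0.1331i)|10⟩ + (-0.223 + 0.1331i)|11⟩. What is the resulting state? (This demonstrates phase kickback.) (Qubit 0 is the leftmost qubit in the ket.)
-0.6577|00⟩ + 0.6577|01⟩ + (-0.223 + 0.1331i)|10⟩ + (0.223 - 0.1331i)|11⟩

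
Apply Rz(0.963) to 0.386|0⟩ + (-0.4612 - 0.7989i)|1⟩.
(0.3421 - 0.1788i)|0⟩ + (-0.03878 - 0.9217i)|1⟩

Rz(0.963) = [[e^(−iθ/2), 0], [0, e^(iθ/2)]] with e^(±iθ/2) = cos(θ/2) ± i·sin(θ/2); θ = 0.963, cos(θ/2) ≈ 0.886301, sin(θ/2) ≈ 0.463109.
With a = amp(|0⟩) = 0.386 and b = amp(|1⟩) = (-0.4612 - 0.7989i):
new amp(|0⟩) = (0.886301 - 0.463109i)·a = (0.3421 - 0.1788i)
new amp(|1⟩) = (0.886301 + 0.463109i)·b = (-0.03878 - 0.9217i)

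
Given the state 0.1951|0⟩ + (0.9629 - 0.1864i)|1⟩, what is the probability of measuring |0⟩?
0.03806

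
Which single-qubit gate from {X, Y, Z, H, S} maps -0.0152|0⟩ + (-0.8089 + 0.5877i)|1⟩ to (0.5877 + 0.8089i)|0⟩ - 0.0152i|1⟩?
Y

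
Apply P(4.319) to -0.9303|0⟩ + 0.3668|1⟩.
-0.9303|0⟩ + (-0.1406 - 0.3388i)|1⟩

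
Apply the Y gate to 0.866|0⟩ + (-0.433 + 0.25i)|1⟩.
(0.25 + 0.433i)|0⟩ + 0.866i|1⟩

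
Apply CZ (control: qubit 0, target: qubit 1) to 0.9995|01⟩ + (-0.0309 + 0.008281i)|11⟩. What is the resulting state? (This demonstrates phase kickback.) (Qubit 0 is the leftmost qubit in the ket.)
0.9995|01⟩ + (0.0309 - 0.008281i)|11⟩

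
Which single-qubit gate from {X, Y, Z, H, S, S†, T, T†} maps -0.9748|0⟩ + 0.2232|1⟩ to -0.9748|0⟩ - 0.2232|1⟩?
Z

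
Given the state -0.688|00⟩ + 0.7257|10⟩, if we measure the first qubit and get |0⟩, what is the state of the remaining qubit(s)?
-|0⟩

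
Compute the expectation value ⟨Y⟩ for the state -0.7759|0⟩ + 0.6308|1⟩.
0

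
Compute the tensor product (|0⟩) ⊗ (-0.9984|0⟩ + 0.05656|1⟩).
-0.9984|00⟩ + 0.05656|01⟩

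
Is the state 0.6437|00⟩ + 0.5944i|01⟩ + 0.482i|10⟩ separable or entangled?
Entangled

Writing the state as a|00⟩ + b|01⟩ + c|10⟩ + d|11⟩, it is a product state iff ad − bc = 0.
Here (a, b, c, d) = (0.6437, 0.5944i, 0.482i, 0): ad − bc = (0.6437)(0) − (0.5944i)(0.482i) = 0.2865 ≠ 0, so the state is entangled.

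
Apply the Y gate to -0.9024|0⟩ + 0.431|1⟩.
-0.431i|0⟩ - 0.9024i|1⟩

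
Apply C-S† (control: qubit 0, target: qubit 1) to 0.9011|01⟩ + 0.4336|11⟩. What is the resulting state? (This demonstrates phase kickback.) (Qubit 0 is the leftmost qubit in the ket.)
0.9011|01⟩ - 0.4336i|11⟩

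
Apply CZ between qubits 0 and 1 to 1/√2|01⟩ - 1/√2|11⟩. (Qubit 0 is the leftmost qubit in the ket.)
1/√2|01⟩ + 1/√2|11⟩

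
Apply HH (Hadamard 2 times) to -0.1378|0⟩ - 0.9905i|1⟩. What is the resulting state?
-0.1378|0⟩ - 0.9905i|1⟩

H² = I, so an even number of Hadamards cancels: H^2 = I and the state is unchanged.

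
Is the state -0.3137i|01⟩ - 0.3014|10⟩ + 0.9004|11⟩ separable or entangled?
Entangled

Writing the state as a|00⟩ + b|01⟩ + c|10⟩ + d|11⟩, it is a product state iff ad − bc = 0.
Here (a, b, c, d) = (0, -0.3137i, -0.3014, 0.9004): ad − bc = (0)(0.9004) − (-0.3137i)(-0.3014) = -0.09455i ≠ 0, so the state is entangled.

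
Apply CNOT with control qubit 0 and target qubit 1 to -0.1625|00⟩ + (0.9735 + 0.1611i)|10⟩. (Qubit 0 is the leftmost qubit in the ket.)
-0.1625|00⟩ + (0.9735 + 0.1611i)|11⟩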